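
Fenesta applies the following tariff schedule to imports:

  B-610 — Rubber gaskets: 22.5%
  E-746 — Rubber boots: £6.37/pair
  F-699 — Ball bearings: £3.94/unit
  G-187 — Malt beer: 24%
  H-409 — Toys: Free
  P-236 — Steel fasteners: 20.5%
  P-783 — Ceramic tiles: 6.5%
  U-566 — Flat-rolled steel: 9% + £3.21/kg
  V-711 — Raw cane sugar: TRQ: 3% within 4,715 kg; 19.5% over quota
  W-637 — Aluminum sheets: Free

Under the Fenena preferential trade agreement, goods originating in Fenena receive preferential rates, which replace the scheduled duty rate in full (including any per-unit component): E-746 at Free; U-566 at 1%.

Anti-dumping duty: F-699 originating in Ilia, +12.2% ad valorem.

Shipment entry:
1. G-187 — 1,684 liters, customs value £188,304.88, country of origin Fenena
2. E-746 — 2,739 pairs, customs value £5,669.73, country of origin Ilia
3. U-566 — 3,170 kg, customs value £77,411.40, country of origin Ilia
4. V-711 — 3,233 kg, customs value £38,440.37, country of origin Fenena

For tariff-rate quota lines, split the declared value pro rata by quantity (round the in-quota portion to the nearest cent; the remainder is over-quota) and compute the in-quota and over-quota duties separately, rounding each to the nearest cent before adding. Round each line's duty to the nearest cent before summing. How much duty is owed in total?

£80,936.54

Line 1 (G-187, Fenena, 1,684 liters, £188,304.88):
Base rate for G-187 is 24%.
Origin Fenena is the FTA partner but G-187 is not on the preference list; base rate stands.
Duty = £188,304.88 × 24% = £45,193.17.
Line 2 (E-746, Ilia, 2,739 pairs, £5,669.73):
Base rate for E-746 is £6.37/pair.
E-746 has an FTA preferential rate, but origin Ilia is not Fenena; base rate stands.
Duty = 2,739 × £6.37 = £17,447.43.
Line 3 (U-566, Ilia, 3,170 kg, £77,411.40):
Base rate for U-566 is 9% + £3.21/kg.
U-566 has an FTA preferential rate, but origin Ilia is not Fenena; base rate stands.
Duty = £77,411.40 × 9% + 3,170 × £3.21 = £17,142.73.
Line 4 (V-711, Fenena, 3,233 kg, £38,440.37):
Code V-711 is under a tariff-rate quota (threshold 4,715 kg). Quantity 3,233 kg is within the quota, so the in-quota rate 3% applies to the full value.
Duty = £38,440.37 × 3% = £1,153.21.
Total = £45,193.17 + £17,447.43 + £17,142.73 + £1,153.21 = £80,936.54.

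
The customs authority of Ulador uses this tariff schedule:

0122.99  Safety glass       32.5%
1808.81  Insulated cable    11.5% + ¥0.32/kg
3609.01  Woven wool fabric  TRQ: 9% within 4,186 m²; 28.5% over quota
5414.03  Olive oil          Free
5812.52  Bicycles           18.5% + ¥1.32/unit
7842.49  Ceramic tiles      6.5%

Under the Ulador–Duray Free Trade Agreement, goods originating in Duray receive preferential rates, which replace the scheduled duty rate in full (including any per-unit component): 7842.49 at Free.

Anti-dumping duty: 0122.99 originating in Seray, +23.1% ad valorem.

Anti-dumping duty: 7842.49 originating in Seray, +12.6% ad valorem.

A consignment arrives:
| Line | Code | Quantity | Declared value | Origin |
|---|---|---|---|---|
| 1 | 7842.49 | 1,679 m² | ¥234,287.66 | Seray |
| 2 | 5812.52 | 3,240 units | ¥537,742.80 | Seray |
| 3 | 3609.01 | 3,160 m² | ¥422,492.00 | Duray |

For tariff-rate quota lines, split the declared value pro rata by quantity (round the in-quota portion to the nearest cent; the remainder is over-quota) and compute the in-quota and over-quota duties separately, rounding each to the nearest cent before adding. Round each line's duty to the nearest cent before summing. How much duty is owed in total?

Line 1 (7842.49, Seray, 1,679 m², ¥234,287.66):
Base rate for 7842.49 is 6.5%.
7842.49 has an FTA preferential rate, but origin Seray is not Duray; base rate stands.
Additional duty on 7842.49 from Seray: +12.6%. Applied ad valorem rate: 6.5% + 12.6% = 19.1%.
Duty = ¥234,287.66 × 19.1% = ¥44,748.94.
Line 2 (5812.52, Seray, 3,240 units, ¥537,742.80):
Base rate for 5812.52 is 18.5% + ¥1.32/unit.
Duty = ¥537,742.80 × 18.5% + 3,240 × ¥1.32 = ¥103,759.22.
Line 3 (3609.01, Duray, 3,160 m², ¥422,492.00):
Code 3609.01 is under a tariff-rate quota (threshold 4,186 m²). Quantity 3,160 m² is within the quota, so the in-quota rate 9% applies to the full value.
Duty = ¥422,492.00 × 9% = ¥38,024.28.
Total = ¥44,748.94 + ¥103,759.22 + ¥38,024.28 = ¥186,532.44.

¥186,532.44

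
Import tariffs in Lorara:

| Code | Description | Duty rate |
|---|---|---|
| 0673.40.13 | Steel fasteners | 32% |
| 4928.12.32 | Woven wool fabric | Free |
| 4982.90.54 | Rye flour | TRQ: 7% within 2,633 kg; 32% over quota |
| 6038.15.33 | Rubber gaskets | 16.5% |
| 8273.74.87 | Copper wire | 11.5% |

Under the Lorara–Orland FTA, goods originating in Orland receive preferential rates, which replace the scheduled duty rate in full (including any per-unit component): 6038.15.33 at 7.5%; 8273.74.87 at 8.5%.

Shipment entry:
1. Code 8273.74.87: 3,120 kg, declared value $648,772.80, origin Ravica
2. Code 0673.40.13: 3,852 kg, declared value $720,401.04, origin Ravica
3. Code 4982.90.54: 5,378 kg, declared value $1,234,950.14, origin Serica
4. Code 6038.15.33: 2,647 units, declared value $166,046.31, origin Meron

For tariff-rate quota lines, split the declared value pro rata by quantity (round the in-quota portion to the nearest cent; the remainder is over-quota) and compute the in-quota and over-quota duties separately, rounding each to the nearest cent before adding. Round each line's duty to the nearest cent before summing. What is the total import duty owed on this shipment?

$576,564.94

Line 1 (8273.74.87, Ravica, 3,120 kg, $648,772.80):
Base rate for 8273.74.87 is 11.5%.
8273.74.87 has an FTA preferential rate, but origin Ravica is not Orland; base rate stands.
Duty = $648,772.80 × 11.5% = $74,608.87.
Line 2 (0673.40.13, Ravica, 3,852 kg, $720,401.04):
Base rate for 0673.40.13 is 32%.
Duty = $720,401.04 × 32% = $230,528.33.
Line 3 (4982.90.54, Serica, 5,378 kg, $1,234,950.14):
Code 4982.90.54 is under a tariff-rate quota (threshold 2,633 kg). In-quota: 2,633 kg at 7%; over-quota: 2,745 kg at 32%.
Pro-rata value split: in-quota = $1,234,950.14 × 2,633/5,378 = $604,615.79; over-quota = $1,234,950.14 − $604,615.79 = $630,334.35.
In-quota duty = $604,615.79 × 7% = $42,323.11. Over-quota duty = $630,334.35 × 32% = $201,706.99.
Line duty = $42,323.11 + $201,706.99 = $244,030.10.
Line 4 (6038.15.33, Meron, 2,647 units, $166,046.31):
Base rate for 6038.15.33 is 16.5%.
6038.15.33 has an FTA preferential rate, but origin Meron is not Orland; base rate stands.
Duty = $166,046.31 × 16.5% = $27,397.64.
Total = $74,608.87 + $230,528.33 + $244,030.10 + $27,397.64 = $576,564.94.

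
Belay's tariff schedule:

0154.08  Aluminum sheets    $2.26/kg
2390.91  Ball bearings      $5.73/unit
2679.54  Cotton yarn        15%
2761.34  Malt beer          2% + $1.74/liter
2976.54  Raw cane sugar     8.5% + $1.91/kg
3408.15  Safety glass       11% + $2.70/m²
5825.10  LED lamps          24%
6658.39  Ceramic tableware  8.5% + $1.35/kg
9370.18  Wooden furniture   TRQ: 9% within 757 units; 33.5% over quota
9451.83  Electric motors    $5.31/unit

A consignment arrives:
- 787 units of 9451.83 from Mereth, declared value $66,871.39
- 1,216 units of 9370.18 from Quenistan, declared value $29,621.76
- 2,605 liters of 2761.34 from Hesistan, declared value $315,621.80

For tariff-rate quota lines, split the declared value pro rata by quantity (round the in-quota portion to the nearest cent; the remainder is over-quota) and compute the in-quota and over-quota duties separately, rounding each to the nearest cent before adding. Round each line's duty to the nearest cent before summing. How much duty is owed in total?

Line 1 (9451.83, Mereth, 787 units, $66,871.39):
Base rate for 9451.83 is $5.31/unit.
Duty = 787 × $5.31 = $4,178.97.
Line 2 (9370.18, Quenistan, 1,216 units, $29,621.76):
Code 9370.18 is under a tariff-rate quota (threshold 757 units). In-quota: 757 units at 9%; over-quota: 459 units at 33.5%.
Pro-rata value split: in-quota = $29,621.76 × 757/1,216 = $18,440.52; over-quota = $29,621.76 − $18,440.52 = $11,181.24.
In-quota duty = $18,440.52 × 9% = $1,659.65. Over-quota duty = $11,181.24 × 33.5% = $3,745.72.
Line duty = $1,659.65 + $3,745.72 = $5,405.37.
Line 3 (2761.34, Hesistan, 2,605 liters, $315,621.80):
Base rate for 2761.34 is 2% + $1.74/liter.
Duty = $315,621.80 × 2% + 2,605 × $1.74 = $10,845.14.
Total = $4,178.97 + $5,405.37 + $10,845.14 = $20,429.48.

$20,429.48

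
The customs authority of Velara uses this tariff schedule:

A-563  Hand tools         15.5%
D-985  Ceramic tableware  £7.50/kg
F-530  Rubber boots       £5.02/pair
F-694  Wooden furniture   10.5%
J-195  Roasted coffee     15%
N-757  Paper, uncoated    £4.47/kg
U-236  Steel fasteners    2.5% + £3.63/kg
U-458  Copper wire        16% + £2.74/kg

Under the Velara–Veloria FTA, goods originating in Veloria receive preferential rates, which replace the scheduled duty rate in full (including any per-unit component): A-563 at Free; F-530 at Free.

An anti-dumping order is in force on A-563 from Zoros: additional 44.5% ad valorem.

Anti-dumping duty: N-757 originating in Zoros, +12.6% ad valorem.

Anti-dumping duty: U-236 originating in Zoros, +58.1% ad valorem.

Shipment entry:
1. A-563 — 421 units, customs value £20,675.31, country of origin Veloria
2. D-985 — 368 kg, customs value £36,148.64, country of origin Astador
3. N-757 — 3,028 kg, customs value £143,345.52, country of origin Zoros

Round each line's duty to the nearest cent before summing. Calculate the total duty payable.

Line 1 (A-563, Veloria, 421 units, £20,675.31):
Base rate for A-563 is 15.5%.
Origin Veloria qualifies under the Velara–Veloria agreement and A-563 is covered: preferential rate Free applies instead.
The additional-duty order on A-563 targets Zoros, not Veloria; it does not apply.
Duty = £20,675.31 × 0% = £0.00.
Line 2 (D-985, Astador, 368 kg, £36,148.64):
Base rate for D-985 is £7.50/kg.
Duty = 368 × £7.50 = £2,760.00.
Line 3 (N-757, Zoros, 3,028 kg, £143,345.52):
Base rate for N-757 is £4.47/kg.
Additional duty on N-757 from Zoros: +12.6% ad valorem. Applied ad valorem rate = 12.6%.
Duty = £143,345.52 × 12.6% + 3,028 × £4.47 = £31,596.70.
Total = £0.00 + £2,760.00 + £31,596.70 = £34,356.70.

£34,356.70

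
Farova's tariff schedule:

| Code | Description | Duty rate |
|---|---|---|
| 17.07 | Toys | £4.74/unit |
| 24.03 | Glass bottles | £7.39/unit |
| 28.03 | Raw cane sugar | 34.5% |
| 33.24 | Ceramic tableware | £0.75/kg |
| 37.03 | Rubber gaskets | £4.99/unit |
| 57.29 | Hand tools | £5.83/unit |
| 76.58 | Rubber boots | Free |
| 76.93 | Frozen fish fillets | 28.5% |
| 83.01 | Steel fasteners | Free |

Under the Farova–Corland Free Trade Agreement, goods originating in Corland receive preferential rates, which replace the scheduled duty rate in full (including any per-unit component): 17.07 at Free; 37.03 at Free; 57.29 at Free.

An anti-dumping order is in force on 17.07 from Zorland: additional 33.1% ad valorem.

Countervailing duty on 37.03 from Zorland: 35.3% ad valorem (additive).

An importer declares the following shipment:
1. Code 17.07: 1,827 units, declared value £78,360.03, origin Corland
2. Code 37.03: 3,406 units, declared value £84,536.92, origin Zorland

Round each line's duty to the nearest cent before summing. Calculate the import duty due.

£46,837.47

Line 1 (17.07, Corland, 1,827 units, £78,360.03):
Base rate for 17.07 is £4.74/unit.
Origin Corland qualifies under the Farova–Corland agreement and 17.07 is covered: preferential rate Free applies instead.
The additional-duty order on 17.07 targets Zorland, not Corland; it does not apply.
Duty = £78,360.03 × 0% = £0.00.
Line 2 (37.03, Zorland, 3,406 units, £84,536.92):
Base rate for 37.03 is £4.99/unit.
37.03 has an FTA preferential rate, but origin Zorland is not Corland; base rate stands.
Additional duty on 37.03 from Zorland: +35.3% ad valorem. Applied ad valorem rate = 35.3%.
Duty = £84,536.92 × 35.3% + 3,406 × £4.99 = £46,837.47.
Total = £0.00 + £46,837.47 = £46,837.47.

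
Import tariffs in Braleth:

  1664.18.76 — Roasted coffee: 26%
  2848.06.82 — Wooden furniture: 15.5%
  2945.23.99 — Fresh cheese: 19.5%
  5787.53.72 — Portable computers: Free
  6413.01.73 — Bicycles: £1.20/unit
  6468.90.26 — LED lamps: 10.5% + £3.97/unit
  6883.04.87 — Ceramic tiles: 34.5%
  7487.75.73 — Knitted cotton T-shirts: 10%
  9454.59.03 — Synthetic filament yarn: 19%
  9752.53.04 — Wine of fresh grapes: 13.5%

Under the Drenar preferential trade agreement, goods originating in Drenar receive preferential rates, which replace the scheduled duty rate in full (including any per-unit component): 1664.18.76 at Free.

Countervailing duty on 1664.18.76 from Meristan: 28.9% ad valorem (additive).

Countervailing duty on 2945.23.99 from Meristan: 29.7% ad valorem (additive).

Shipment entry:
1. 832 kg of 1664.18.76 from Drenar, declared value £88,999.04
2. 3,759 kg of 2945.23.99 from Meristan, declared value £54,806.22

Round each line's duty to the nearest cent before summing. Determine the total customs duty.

Line 1 (1664.18.76, Drenar, 832 kg, £88,999.04):
Base rate for 1664.18.76 is 26%.
Origin Drenar qualifies under the Braleth–Drenar agreement and 1664.18.76 is covered: preferential rate Free applies instead.
The additional-duty order on 1664.18.76 targets Meristan, not Drenar; it does not apply.
Duty = £88,999.04 × 0% = £0.00.
Line 2 (2945.23.99, Meristan, 3,759 kg, £54,806.22):
Base rate for 2945.23.99 is 19.5%.
Additional duty on 2945.23.99 from Meristan: +29.7%. Applied ad valorem rate: 19.5% + 29.7% = 49.2%.
Duty = £54,806.22 × 49.2% = £26,964.66.
Total = £0.00 + £26,964.66 = £26,964.66.

£26,964.66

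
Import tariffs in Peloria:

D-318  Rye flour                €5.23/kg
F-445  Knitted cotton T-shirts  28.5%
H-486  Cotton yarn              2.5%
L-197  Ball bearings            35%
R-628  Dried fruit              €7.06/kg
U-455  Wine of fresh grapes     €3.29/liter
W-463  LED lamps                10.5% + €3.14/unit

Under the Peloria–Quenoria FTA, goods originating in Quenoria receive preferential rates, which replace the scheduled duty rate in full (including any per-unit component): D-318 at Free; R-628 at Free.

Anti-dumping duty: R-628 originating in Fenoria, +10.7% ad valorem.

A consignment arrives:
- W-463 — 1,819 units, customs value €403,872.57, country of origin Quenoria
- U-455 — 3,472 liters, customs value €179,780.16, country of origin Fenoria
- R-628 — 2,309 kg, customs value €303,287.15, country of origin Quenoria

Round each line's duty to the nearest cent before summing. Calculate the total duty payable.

€59,541.16

Line 1 (W-463, Quenoria, 1,819 units, €403,872.57):
Base rate for W-463 is 10.5% + €3.14/unit.
Origin Quenoria is the FTA partner but W-463 is not on the preference list; base rate stands.
Duty = €403,872.57 × 10.5% + 1,819 × €3.14 = €48,118.28.
Line 2 (U-455, Fenoria, 3,472 liters, €179,780.16):
Base rate for U-455 is €3.29/liter.
Duty = 3,472 × €3.29 = €11,422.88.
Line 3 (R-628, Quenoria, 2,309 kg, €303,287.15):
Base rate for R-628 is €7.06/kg.
Origin Quenoria qualifies under the Peloria–Quenoria agreement and R-628 is covered: preferential rate Free applies instead.
The additional-duty order on R-628 targets Fenoria, not Quenoria; it does not apply.
Duty = €303,287.15 × 0% = €0.00.
Total = €48,118.28 + €11,422.88 + €0.00 = €59,541.16.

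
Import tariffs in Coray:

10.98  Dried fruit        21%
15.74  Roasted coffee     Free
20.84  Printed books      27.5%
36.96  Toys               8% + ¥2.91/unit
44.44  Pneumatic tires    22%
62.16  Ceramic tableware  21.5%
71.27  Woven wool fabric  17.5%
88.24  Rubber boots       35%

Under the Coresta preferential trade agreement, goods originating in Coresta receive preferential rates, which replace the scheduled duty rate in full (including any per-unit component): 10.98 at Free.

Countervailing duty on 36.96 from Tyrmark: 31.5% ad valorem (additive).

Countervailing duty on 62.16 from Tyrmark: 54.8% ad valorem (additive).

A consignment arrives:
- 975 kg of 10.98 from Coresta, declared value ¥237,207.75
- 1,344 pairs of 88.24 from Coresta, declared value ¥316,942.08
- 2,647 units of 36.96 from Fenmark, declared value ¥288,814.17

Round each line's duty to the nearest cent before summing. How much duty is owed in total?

¥141,737.63

Line 1 (10.98, Coresta, 975 kg, ¥237,207.75):
Base rate for 10.98 is 21%.
Origin Coresta qualifies under the Coray–Coresta agreement and 10.98 is covered: preferential rate Free applies instead.
Duty = ¥237,207.75 × 0% = ¥0.00.
Line 2 (88.24, Coresta, 1,344 pairs, ¥316,942.08):
Base rate for 88.24 is 35%.
Origin Coresta is the FTA partner but 88.24 is not on the preference list; base rate stands.
Duty = ¥316,942.08 × 35% = ¥110,929.73.
Line 3 (36.96, Fenmark, 2,647 units, ¥288,814.17):
Base rate for 36.96 is 8% + ¥2.91/unit.
The additional-duty order on 36.96 targets Tyrmark, not Fenmark; it does not apply.
Duty = ¥288,814.17 × 8% + 2,647 × ¥2.91 = ¥30,807.90.
Total = ¥0.00 + ¥110,929.73 + ¥30,807.90 = ¥141,737.63.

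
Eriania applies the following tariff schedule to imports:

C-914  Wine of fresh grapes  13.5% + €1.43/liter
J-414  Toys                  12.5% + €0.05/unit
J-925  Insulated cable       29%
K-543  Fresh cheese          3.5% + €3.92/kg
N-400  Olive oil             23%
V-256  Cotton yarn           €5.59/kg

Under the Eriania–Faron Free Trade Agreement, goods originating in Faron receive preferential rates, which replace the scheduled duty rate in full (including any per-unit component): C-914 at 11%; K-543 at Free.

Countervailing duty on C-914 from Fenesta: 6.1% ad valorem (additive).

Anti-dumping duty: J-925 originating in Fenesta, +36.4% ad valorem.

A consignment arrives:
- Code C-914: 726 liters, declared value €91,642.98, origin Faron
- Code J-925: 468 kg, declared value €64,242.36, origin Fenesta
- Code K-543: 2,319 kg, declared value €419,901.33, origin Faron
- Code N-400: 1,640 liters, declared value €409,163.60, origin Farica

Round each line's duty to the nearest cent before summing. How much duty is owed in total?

Line 1 (C-914, Faron, 726 liters, €91,642.98):
Base rate for C-914 is 13.5% + €1.43/liter.
Origin Faron qualifies under the Eriania–Faron agreement and C-914 is covered: preferential rate 11% applies instead.
The additional-duty order on C-914 targets Fenesta, not Faron; it does not apply.
Duty = €91,642.98 × 11% = €10,080.73.
Line 2 (J-925, Fenesta, 468 kg, €64,242.36):
Base rate for J-925 is 29%.
Additional duty on J-925 from Fenesta: +36.4%. Applied ad valorem rate: 29% + 36.4% = 65.4%.
Duty = €64,242.36 × 65.4% = €42,014.50.
Line 3 (K-543, Faron, 2,319 kg, €419,901.33):
Base rate for K-543 is 3.5% + €3.92/kg.
Origin Faron qualifies under the Eriania–Faron agreement and K-543 is covered: preferential rate Free applies instead.
Duty = €419,901.33 × 0% = €0.00.
Line 4 (N-400, Farica, 1,640 liters, €409,163.60):
Base rate for N-400 is 23%.
Duty = €409,163.60 × 23% = €94,107.63.
Total = €10,080.73 + €42,014.50 + €0.00 + €94,107.63 = €146,202.86.

€146,202.86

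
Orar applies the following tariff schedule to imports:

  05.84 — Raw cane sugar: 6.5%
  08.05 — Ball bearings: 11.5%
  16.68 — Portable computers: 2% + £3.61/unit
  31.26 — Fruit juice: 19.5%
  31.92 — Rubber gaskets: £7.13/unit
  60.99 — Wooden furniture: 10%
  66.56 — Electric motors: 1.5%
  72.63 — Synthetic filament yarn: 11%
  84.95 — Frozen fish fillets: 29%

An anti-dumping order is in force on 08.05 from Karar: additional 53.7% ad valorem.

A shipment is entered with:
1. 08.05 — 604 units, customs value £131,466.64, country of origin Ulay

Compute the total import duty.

£15,118.66

Line 1 (08.05, Ulay, 604 units, £131,466.64):
Base rate for 08.05 is 11.5%.
The additional-duty order on 08.05 targets Karar, not Ulay; it does not apply.
Duty = £131,466.64 × 11.5% = £15,118.66.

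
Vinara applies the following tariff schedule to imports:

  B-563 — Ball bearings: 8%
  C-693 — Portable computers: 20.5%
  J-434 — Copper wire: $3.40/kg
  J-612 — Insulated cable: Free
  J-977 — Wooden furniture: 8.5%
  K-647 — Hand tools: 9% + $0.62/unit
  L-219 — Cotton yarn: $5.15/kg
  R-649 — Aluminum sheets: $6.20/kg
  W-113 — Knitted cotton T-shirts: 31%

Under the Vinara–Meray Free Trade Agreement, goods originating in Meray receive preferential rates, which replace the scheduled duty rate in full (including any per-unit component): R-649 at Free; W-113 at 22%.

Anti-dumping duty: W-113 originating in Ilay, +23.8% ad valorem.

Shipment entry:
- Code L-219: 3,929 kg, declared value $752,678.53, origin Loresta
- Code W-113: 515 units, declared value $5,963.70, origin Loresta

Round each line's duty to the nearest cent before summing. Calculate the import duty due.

Line 1 (L-219, Loresta, 3,929 kg, $752,678.53):
Base rate for L-219 is $5.15/kg.
Duty = 3,929 × $5.15 = $20,234.35.
Line 2 (W-113, Loresta, 515 units, $5,963.70):
Base rate for W-113 is 31%.
W-113 has an FTA preferential rate, but origin Loresta is not Meray; base rate stands.
The additional-duty order on W-113 targets Ilay, not Loresta; it does not apply.
Duty = $5,963.70 × 31% = $1,848.75.
Total = $20,234.35 + $1,848.75 = $22,083.10.

$22,083.10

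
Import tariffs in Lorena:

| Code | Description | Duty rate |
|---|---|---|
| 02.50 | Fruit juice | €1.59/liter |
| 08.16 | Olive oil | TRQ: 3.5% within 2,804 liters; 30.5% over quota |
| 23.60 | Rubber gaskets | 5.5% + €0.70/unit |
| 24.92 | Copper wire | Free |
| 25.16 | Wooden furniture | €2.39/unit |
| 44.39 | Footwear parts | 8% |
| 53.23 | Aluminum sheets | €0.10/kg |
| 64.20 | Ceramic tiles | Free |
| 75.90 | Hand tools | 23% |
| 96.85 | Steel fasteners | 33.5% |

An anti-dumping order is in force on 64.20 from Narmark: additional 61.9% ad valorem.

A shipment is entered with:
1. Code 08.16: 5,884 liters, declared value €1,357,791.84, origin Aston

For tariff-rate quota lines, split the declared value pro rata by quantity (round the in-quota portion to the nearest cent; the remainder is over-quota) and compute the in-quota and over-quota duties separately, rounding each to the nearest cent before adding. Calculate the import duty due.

€239,422.73

Line 1 (08.16, Aston, 5,884 liters, €1,357,791.84):
Code 08.16 is under a tariff-rate quota (threshold 2,804 liters). In-quota: 2,804 liters at 3.5%; over-quota: 3,080 liters at 30.5%.
Pro-rata value split: in-quota = €1,357,791.84 × 2,804/5,884 = €647,051.04; over-quota = €1,357,791.84 − €647,051.04 = €710,740.80.
In-quota duty = €647,051.04 × 3.5% = €22,646.79. Over-quota duty = €710,740.80 × 30.5% = €216,775.94.
Line duty = €22,646.79 + €216,775.94 = €239,422.73.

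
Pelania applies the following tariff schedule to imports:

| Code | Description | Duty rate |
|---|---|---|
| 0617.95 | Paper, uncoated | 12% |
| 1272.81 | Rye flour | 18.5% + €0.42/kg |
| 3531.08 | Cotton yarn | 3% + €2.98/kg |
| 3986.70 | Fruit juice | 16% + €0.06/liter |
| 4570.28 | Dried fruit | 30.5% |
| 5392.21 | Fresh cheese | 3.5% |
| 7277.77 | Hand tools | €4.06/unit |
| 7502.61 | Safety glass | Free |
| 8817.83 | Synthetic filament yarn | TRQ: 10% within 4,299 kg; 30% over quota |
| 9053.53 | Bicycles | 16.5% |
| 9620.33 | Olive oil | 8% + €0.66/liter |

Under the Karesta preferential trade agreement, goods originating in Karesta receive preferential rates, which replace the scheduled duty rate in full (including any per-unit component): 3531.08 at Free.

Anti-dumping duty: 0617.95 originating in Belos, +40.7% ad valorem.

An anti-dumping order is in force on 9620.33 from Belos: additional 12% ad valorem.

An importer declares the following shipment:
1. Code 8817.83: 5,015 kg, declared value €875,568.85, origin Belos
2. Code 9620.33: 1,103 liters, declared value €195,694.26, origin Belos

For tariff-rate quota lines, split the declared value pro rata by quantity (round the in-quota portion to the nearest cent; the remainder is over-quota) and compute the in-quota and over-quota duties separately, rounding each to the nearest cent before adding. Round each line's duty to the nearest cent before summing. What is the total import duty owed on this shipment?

€152,425.00

Line 1 (8817.83, Belos, 5,015 kg, €875,568.85):
Code 8817.83 is under a tariff-rate quota (threshold 4,299 kg). In-quota: 4,299 kg at 10%; over-quota: 716 kg at 30%.
Pro-rata value split: in-quota = €875,568.85 × 4,299/5,015 = €750,562.41; over-quota = €875,568.85 − €750,562.41 = €125,006.44.
In-quota duty = €750,562.41 × 10% = €75,056.24. Over-quota duty = €125,006.44 × 30% = €37,501.93.
Line duty = €75,056.24 + €37,501.93 = €112,558.17.
Line 2 (9620.33, Belos, 1,103 liters, €195,694.26):
Base rate for 9620.33 is 8% + €0.66/liter.
Additional duty on 9620.33 from Belos: +12%. Applied ad valorem rate: 8% + 12% = 20%.
Duty = €195,694.26 × 20% + 1,103 × €0.66 = €39,866.83.
Total = €112,558.17 + €39,866.83 = €152,425.00.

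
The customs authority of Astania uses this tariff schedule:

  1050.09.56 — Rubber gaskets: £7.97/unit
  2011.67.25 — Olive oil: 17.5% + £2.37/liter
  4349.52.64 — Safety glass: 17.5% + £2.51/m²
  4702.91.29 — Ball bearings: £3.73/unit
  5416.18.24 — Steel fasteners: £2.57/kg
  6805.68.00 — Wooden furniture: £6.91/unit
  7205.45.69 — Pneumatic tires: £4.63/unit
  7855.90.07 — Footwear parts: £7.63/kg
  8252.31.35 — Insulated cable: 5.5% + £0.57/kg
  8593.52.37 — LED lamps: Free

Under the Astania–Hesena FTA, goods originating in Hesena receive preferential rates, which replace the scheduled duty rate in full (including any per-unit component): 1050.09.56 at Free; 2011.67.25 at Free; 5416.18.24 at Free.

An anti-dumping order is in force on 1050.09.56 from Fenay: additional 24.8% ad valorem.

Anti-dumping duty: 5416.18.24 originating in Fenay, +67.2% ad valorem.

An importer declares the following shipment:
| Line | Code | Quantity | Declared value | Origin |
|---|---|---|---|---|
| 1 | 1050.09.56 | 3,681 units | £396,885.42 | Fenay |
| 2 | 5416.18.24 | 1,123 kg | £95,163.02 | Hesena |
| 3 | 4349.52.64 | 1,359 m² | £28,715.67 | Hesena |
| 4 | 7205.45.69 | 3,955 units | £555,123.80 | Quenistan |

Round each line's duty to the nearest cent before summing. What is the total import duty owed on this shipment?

£154,513.13

Line 1 (1050.09.56, Fenay, 3,681 units, £396,885.42):
Base rate for 1050.09.56 is £7.97/unit.
1050.09.56 has an FTA preferential rate, but origin Fenay is not Hesena; base rate stands.
Additional duty on 1050.09.56 from Fenay: +24.8% ad valorem. Applied ad valorem rate = 24.8%.
Duty = £396,885.42 × 24.8% + 3,681 × £7.97 = £127,765.15.
Line 2 (5416.18.24, Hesena, 1,123 kg, £95,163.02):
Base rate for 5416.18.24 is £2.57/kg.
Origin Hesena qualifies under the Astania–Hesena agreement and 5416.18.24 is covered: preferential rate Free applies instead.
The additional-duty order on 5416.18.24 targets Fenay, not Hesena; it does not apply.
Duty = £95,163.02 × 0% = £0.00.
Line 3 (4349.52.64, Hesena, 1,359 m², £28,715.67):
Base rate for 4349.52.64 is 17.5% + £2.51/m².
Origin Hesena is the FTA partner but 4349.52.64 is not on the preference list; base rate stands.
Duty = £28,715.67 × 17.5% + 1,359 × £2.51 = £8,436.33.
Line 4 (7205.45.69, Quenistan, 3,955 units, £555,123.80):
Base rate for 7205.45.69 is £4.63/unit.
Duty = 3,955 × £4.63 = £18,311.65.
Total = £127,765.15 + £0.00 + £8,436.33 + £18,311.65 = £154,513.13.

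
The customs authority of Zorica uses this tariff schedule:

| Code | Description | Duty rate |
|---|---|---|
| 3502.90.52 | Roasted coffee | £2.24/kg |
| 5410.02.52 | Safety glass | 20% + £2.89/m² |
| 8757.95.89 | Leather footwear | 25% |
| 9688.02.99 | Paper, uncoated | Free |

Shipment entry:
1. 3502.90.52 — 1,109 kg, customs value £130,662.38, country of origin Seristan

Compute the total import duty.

£2,484.16

Line 1 (3502.90.52, Seristan, 1,109 kg, £130,662.38):
Base rate for 3502.90.52 is £2.24/kg.
Duty = 1,109 × £2.24 = £2,484.16.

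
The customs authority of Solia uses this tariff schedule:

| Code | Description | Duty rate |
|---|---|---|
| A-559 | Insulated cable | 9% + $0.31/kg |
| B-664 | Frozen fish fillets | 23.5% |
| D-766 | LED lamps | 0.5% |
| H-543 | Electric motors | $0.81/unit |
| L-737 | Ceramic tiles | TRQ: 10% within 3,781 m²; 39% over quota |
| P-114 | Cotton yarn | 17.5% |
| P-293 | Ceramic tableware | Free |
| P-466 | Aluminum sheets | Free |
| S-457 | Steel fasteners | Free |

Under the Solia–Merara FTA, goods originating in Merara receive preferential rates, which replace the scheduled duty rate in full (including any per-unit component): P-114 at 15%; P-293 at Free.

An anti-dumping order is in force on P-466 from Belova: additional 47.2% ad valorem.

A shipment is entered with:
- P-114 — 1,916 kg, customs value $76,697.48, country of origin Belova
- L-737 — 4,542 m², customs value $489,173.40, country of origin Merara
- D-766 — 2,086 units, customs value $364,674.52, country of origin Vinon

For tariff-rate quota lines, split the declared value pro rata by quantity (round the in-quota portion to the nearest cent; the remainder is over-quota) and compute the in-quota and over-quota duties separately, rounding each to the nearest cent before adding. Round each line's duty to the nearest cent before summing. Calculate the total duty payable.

$87,931.08

Line 1 (P-114, Belova, 1,916 kg, $76,697.48):
Base rate for P-114 is 17.5%.
P-114 has an FTA preferential rate, but origin Belova is not Merara; base rate stands.
Duty = $76,697.48 × 17.5% = $13,422.06.
Line 2 (L-737, Merara, 4,542 m², $489,173.40):
Code L-737 is under a tariff-rate quota (threshold 3,781 m²). In-quota: 3,781 m² at 10%; over-quota: 761 m² at 39%.
Pro-rata value split: in-quota = $489,173.40 × 3,781/4,542 = $407,213.70; over-quota = $489,173.40 − $407,213.70 = $81,959.70.
In-quota duty = $407,213.70 × 10% = $40,721.37. Over-quota duty = $81,959.70 × 39% = $31,964.28.
Line duty = $40,721.37 + $31,964.28 = $72,685.65.
Line 3 (D-766, Vinon, 2,086 units, $364,674.52):
Base rate for D-766 is 0.5%.
Duty = $364,674.52 × 0.5% = $1,823.37.
Total = $13,422.06 + $72,685.65 + $1,823.37 = $87,931.08.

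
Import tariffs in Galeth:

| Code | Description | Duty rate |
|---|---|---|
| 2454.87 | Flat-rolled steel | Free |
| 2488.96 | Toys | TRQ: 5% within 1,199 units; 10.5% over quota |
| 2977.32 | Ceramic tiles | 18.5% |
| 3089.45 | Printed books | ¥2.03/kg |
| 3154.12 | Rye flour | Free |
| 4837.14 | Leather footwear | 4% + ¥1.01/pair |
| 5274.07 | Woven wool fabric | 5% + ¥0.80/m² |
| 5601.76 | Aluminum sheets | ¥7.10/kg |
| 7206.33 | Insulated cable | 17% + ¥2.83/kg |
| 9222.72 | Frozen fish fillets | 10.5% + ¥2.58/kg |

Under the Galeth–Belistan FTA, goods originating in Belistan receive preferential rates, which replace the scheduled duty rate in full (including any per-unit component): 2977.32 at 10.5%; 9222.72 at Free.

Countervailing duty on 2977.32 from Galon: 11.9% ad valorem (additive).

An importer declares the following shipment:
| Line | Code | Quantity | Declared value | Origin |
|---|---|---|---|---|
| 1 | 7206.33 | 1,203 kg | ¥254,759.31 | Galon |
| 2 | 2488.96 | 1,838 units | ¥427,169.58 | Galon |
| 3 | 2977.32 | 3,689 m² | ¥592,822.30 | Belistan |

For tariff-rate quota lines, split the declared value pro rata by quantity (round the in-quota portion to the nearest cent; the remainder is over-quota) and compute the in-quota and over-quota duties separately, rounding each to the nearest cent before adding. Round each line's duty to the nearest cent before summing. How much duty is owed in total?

¥138,486.44

Line 1 (7206.33, Galon, 1,203 kg, ¥254,759.31):
Base rate for 7206.33 is 17% + ¥2.83/kg.
Duty = ¥254,759.31 × 17% + 1,203 × ¥2.83 = ¥46,713.57.
Line 2 (2488.96, Galon, 1,838 units, ¥427,169.58):
Code 2488.96 is under a tariff-rate quota (threshold 1,199 units). In-quota: 1,199 units at 5%; over-quota: 639 units at 10.5%.
Pro-rata value split: in-quota = ¥427,169.58 × 1,199/1,838 = ¥278,659.59; over-quota = ¥427,169.58 − ¥278,659.59 = ¥148,509.99.
In-quota duty = ¥278,659.59 × 5% = ¥13,932.98. Over-quota duty = ¥148,509.99 × 10.5% = ¥15,593.55.
Line duty = ¥13,932.98 + ¥15,593.55 = ¥29,526.53.
Line 3 (2977.32, Belistan, 3,689 m², ¥592,822.30):
Base rate for 2977.32 is 18.5%.
Origin Belistan qualifies under the Galeth–Belistan agreement and 2977.32 is covered: preferential rate 10.5% applies instead.
The additional-duty order on 2977.32 targets Galon, not Belistan; it does not apply.
Duty = ¥592,822.30 × 10.5% = ¥62,246.34.
Total = ¥46,713.57 + ¥29,526.53 + ¥62,246.34 = ¥138,486.44.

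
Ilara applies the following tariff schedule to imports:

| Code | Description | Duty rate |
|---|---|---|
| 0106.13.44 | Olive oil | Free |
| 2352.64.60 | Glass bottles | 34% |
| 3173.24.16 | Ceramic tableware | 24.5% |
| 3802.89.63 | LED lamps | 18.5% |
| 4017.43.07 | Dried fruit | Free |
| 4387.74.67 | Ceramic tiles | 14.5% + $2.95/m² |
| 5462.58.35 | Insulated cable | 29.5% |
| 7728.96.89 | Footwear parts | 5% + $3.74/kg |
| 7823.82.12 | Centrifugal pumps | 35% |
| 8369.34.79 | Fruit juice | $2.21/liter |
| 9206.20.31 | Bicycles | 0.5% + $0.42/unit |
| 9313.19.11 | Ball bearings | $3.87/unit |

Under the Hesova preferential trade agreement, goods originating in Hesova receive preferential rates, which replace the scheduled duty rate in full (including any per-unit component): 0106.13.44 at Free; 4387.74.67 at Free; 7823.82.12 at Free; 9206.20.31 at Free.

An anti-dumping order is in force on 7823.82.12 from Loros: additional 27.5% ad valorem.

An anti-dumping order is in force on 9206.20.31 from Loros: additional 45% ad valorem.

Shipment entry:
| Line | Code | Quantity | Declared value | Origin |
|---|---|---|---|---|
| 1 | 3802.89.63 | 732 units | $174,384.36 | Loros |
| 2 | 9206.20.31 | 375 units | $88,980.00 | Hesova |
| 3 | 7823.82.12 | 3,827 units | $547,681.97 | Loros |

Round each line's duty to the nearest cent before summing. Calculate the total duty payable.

$374,562.34

Line 1 (3802.89.63, Loros, 732 units, $174,384.36):
Base rate for 3802.89.63 is 18.5%.
Duty = $174,384.36 × 18.5% = $32,261.11.
Line 2 (9206.20.31, Hesova, 375 units, $88,980.00):
Base rate for 9206.20.31 is 0.5% + $0.42/unit.
Origin Hesova qualifies under the Ilara–Hesova agreement and 9206.20.31 is covered: preferential rate Free applies instead.
The additional-duty order on 9206.20.31 targets Loros, not Hesova; it does not apply.
Duty = $88,980.00 × 0% = $0.00.
Line 3 (7823.82.12, Loros, 3,827 units, $547,681.97):
Base rate for 7823.82.12 is 35%.
7823.82.12 has an FTA preferential rate, but origin Loros is not Hesova; base rate stands.
Additional duty on 7823.82.12 from Loros: +27.5%. Applied ad valorem rate: 35% + 27.5% = 62.5%.
Duty = $547,681.97 × 62.5% = $342,301.23.
Total = $32,261.11 + $0.00 + $342,301.23 = $374,562.34.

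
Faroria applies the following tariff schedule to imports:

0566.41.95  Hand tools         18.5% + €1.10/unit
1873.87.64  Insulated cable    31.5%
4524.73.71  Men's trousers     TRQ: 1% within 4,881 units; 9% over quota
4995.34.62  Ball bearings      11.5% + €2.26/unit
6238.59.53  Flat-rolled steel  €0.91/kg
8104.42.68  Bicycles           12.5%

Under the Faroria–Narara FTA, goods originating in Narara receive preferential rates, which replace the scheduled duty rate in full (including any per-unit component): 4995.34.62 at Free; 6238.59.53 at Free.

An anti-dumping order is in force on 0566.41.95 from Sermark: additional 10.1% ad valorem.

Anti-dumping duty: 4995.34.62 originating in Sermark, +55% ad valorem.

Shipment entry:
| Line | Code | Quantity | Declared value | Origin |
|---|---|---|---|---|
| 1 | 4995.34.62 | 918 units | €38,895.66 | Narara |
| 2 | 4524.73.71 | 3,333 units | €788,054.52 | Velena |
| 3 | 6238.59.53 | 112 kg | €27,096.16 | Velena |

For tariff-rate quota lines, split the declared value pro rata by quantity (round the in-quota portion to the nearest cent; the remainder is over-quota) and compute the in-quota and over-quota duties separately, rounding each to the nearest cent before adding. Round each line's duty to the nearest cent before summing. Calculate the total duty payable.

Line 1 (4995.34.62, Narara, 918 units, €38,895.66):
Base rate for 4995.34.62 is 11.5% + €2.26/unit.
Origin Narara qualifies under the Faroria–Narara agreement and 4995.34.62 is covered: preferential rate Free applies instead.
The additional-duty order on 4995.34.62 targets Sermark, not Narara; it does not apply.
Duty = €38,895.66 × 0% = €0.00.
Line 2 (4524.73.71, Velena, 3,333 units, €788,054.52):
Code 4524.73.71 is under a tariff-rate quota (threshold 4,881 units). Quantity 3,333 units is within the quota, so the in-quota rate 1% applies to the full value.
Duty = €788,054.52 × 1% = €7,880.55.
Line 3 (6238.59.53, Velena, 112 kg, €27,096.16):
Base rate for 6238.59.53 is €0.91/kg.
6238.59.53 has an FTA preferential rate, but origin Velena is not Narara; base rate stands.
Duty = 112 × €0.91 = €101.92.
Total = €0.00 + €7,880.55 + €101.92 = €7,982.47.

€7,982.47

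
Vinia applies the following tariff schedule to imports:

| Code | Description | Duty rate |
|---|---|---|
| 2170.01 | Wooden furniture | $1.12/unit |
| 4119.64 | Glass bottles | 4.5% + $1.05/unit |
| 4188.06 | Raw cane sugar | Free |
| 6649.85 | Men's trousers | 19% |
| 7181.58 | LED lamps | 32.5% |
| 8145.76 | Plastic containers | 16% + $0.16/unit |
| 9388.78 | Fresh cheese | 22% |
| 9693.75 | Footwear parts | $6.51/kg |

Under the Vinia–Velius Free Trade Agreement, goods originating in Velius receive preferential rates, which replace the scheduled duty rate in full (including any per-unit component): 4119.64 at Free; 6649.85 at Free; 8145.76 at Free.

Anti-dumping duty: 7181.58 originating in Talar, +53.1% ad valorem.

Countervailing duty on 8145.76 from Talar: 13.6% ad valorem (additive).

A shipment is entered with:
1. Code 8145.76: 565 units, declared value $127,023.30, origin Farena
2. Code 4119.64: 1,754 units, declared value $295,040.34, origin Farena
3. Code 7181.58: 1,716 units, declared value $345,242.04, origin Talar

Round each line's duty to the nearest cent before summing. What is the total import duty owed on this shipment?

$331,059.84

Line 1 (8145.76, Farena, 565 units, $127,023.30):
Base rate for 8145.76 is 16% + $0.16/unit.
8145.76 has an FTA preferential rate, but origin Farena is not Velius; base rate stands.
The additional-duty order on 8145.76 targets Talar, not Farena; it does not apply.
Duty = $127,023.30 × 16% + 565 × $0.16 = $20,414.13.
Line 2 (4119.64, Farena, 1,754 units, $295,040.34):
Base rate for 4119.64 is 4.5% + $1.05/unit.
4119.64 has an FTA preferential rate, but origin Farena is not Velius; base rate stands.
Duty = $295,040.34 × 4.5% + 1,754 × $1.05 = $15,118.52.
Line 3 (7181.58, Talar, 1,716 units, $345,242.04):
Base rate for 7181.58 is 32.5%.
Additional duty on 7181.58 from Talar: +53.1%. Applied ad valorem rate: 32.5% + 53.1% = 85.6%.
Duty = $345,242.04 × 85.6% = $295,527.19.
Total = $20,414.13 + $15,118.52 + $295,527.19 = $331,059.84.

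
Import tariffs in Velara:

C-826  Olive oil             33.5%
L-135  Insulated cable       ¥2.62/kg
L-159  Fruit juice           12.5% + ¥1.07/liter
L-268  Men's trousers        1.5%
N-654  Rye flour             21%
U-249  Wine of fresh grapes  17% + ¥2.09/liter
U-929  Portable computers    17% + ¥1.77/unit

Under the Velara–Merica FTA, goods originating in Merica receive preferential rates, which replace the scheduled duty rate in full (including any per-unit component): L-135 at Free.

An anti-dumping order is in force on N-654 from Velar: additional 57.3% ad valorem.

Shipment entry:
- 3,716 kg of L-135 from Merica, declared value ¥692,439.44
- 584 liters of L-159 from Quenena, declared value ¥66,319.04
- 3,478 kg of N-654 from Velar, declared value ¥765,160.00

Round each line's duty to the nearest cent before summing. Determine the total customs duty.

¥608,035.04

Line 1 (L-135, Merica, 3,716 kg, ¥692,439.44):
Base rate for L-135 is ¥2.62/kg.
Origin Merica qualifies under the Velara–Merica agreement and L-135 is covered: preferential rate Free applies instead.
Duty = ¥692,439.44 × 0% = ¥0.00.
Line 2 (L-159, Quenena, 584 liters, ¥66,319.04):
Base rate for L-159 is 12.5% + ¥1.07/liter.
Duty = ¥66,319.04 × 12.5% + 584 × ¥1.07 = ¥8,914.76.
Line 3 (N-654, Velar, 3,478 kg, ¥765,160.00):
Base rate for N-654 is 21%.
Additional duty on N-654 from Velar: +57.3%. Applied ad valorem rate: 21% + 57.3% = 78.3%.
Duty = ¥765,160.00 × 78.3% = ¥599,120.28.
Total = ¥0.00 + ¥8,914.76 + ¥599,120.28 = ¥608,035.04.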